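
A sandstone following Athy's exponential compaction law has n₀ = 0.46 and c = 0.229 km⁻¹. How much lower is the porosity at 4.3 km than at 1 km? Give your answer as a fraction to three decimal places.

0.194

n(1) = 0.46·e^(−0.229×1) = 0.3659
n(4.3) = 0.46·e^(−0.229×4.3) = 0.1718
Δn = 0.3659 − 0.1718 = 0.1940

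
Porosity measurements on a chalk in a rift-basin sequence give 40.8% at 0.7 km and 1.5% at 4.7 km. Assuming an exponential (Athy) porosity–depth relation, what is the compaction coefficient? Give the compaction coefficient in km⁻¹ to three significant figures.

0.826 km⁻¹

Athy: n(Z) = n₀ e^(−kZ) ⇒ n₁/n₂ = e^{k(Z₂−Z₁)} ⇒ k = ln(n₁/n₂)/(Z₂−Z₁)
k = ln(0.408/0.015) / (4.7 − 0.7) = ln(27.2) / 4 = 3.3032 / 4 = 0.8258 km⁻¹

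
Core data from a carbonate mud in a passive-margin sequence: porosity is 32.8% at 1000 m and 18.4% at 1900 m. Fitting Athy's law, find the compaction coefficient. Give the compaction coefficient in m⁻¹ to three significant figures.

Working in km (1 km = 1000 m; β in km⁻¹ = β in m⁻¹ × 1000):
Athy: φ(d) = φ₀ e^(−βd) ⇒ φ₁/φ₂ = e^{β(d₂−d₁)} ⇒ β = ln(φ₁/φ₂)/(d₂−d₁)
β = ln(0.328/0.184) / (1.9 − 1) = ln(1.783) / 0.9 = 0.5781 / 0.9 = 0.6423 km⁻¹

0.000642 m⁻¹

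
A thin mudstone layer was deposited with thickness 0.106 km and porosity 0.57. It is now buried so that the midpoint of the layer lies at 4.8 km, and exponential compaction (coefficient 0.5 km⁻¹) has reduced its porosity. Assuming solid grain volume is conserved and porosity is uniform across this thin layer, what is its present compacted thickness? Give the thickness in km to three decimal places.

Porosity at 4.8 km: n = 0.57·exp(−0.5×4.8) = 0.0517
Solid-volume conservation: h(1−n) = h₀(1−n₀) ⇒ h = h₀·(1−n₀)/(1−n)
h = 0.106 × (1 − 0.57)/(1 − 0.0517) = 0.106 × 0.4534 = 0.0481 km

0.048 km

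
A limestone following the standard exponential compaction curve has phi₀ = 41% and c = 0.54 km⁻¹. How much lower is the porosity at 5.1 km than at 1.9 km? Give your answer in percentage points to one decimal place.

12.1 percentage points

phi(1.9) = 0.41·e^(−0.54×1.9) = 0.1470
phi(5.1) = 0.41·e^(−0.54×5.1) = 0.0261
Δphi = 0.1470 − 0.0261 = 0.1209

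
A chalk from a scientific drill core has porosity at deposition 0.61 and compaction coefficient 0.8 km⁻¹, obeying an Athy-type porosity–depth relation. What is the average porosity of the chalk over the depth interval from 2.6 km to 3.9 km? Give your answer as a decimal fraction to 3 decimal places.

0.047

⟨n⟩ = (1/(Z₂−Z₁)) ∫ n₀ e^(−kZ) dZ = n₀·(e^(−k·Z₁) − e^(−k·Z₂)) / (k·(Z₂−Z₁))
e^(−0.8×2.6) = 0.1249; e^(−0.8×3.9) = 0.0442
⟨n⟩ = 0.61 × (0.1249 − 0.0442) / (0.8 × 1.3) = 0.61 × 0.0777 = 0.0474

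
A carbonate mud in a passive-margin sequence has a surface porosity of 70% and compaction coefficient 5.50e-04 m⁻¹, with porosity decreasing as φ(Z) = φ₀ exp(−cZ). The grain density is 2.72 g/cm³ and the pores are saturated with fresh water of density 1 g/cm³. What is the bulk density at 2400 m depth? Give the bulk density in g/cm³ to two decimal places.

2.40 g/cm³

Working in km (1 km = 1000 m; c in km⁻¹ = c in m⁻¹ × 1000):
Porosity at depth: φ = 0.7·exp(−0.55×2.4) = 0.7×0.2671 = 0.1870
Bulk density: ρ_b = (1−φ)ρ_g + φ·ρ_f = 0.8130×2.72 + 0.1870×1
       = 2.211 + 0.187 = 2.398 g/cm³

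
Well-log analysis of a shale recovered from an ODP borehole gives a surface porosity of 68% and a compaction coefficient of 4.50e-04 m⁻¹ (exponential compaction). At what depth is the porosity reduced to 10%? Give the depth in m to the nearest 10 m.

Working in km (1 km = 1000 m; c in km⁻¹ = c in m⁻¹ × 1000):
Invert Athy's law: z = ln(φ₀/φ) / c
z = ln(0.68/0.1) / 0.45 = ln(6.8) / 0.45 = 1.9169 / 0.45 = 4.260 km

4260 m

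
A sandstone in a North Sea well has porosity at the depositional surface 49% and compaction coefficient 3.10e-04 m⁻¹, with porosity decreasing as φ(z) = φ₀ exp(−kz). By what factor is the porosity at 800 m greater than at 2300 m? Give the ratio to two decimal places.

Working in km (1 km = 1000 m; k in km⁻¹ = k in m⁻¹ × 1000):
φ(z₁)/φ(z₂) = e^(−k·z₁)/e^(−k·z₂) = e^{k(z₂−z₁)}
= exp(0.31 × 1.5) = exp(0.465) = 1.5920

1.59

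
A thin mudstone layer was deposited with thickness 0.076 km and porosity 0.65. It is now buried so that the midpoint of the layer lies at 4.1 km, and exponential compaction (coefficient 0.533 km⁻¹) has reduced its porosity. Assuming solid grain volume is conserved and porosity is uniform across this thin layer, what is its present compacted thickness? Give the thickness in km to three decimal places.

Porosity at 4.1 km: phi = 0.65·exp(−0.533×4.1) = 0.0731
Solid-volume conservation: h(1−phi) = h₀(1−phi₀) ⇒ h = h₀·(1−phi₀)/(1−phi)
h = 0.076 × (1 − 0.65)/(1 − 0.0731) = 0.076 × 0.3776 = 0.0287 km

0.029 km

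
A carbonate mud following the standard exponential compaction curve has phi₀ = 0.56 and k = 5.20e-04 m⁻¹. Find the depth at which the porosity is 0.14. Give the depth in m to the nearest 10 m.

Working in km (1 km = 1000 m; k in km⁻¹ = k in m⁻¹ × 1000):
Invert Athy's law: d = ln(phi₀/phi) / k
d = ln(0.56/0.14) / 0.52 = ln(4) / 0.52 = 1.3863 / 0.52 = 2.666 km

2670 m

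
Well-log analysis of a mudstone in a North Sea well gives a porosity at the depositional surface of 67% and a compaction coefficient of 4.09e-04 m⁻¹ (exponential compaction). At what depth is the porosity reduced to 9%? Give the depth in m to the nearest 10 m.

Working in km (1 km = 1000 m; k in km⁻¹ = k in m⁻¹ × 1000):
Invert Athy's law: z = ln(n₀/n) / k
z = ln(0.67/0.09) / 0.409 = ln(7.444) / 0.409 = 2.0075 / 0.409 = 4.908 km

4910 m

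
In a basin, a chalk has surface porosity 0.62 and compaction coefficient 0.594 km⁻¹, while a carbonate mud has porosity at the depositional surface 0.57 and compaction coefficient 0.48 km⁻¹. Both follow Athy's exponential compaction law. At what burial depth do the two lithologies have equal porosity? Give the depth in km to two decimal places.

0.74 km

Set n₀ₐ e^(−kₐZ) = n₀ᵦ e^(−kᵦZ) ⇒ ln(n₀ₐ/n₀ᵦ) = (kₐ − kᵦ)·Z
Z = ln(0.62/0.57) / (0.594 − 0.48) = 0.0841 / 0.114 = 0.738 km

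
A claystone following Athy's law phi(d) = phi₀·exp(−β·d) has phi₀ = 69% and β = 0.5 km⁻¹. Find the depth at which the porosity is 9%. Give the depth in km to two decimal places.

4.07 km

Invert Athy's law: d = ln(phi₀/phi) / β
d = ln(0.69/0.09) / 0.5 = ln(7.667) / 0.5 = 2.0369 / 0.5 = 4.074 km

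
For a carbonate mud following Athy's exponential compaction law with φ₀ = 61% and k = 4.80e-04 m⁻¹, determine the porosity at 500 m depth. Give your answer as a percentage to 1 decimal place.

48.0%

Working in km (1 km = 1000 m; k in km⁻¹ = k in m⁻¹ × 1000):
φ = φ₀·exp(−k·z) = 0.61 × exp(−0.48 × 0.5) = 0.61 × exp(−0.24)
  = 0.61 × 0.7866 = 0.4798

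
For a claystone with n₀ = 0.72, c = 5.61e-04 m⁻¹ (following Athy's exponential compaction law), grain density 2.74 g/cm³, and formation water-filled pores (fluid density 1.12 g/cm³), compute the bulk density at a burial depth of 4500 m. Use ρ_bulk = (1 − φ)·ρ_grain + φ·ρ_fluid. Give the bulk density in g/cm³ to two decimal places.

2.65 g/cm³

Working in km (1 km = 1000 m; c in km⁻¹ = c in m⁻¹ × 1000):
Porosity at depth: n = 0.72·exp(−0.561×4.5) = 0.72×0.0801 = 0.0577
Bulk density: ρ_b = (1−n)ρ_g + n·ρ_f = 0.9423×2.74 + 0.0577×1.12
       = 2.582 + 0.065 = 2.647 g/cm³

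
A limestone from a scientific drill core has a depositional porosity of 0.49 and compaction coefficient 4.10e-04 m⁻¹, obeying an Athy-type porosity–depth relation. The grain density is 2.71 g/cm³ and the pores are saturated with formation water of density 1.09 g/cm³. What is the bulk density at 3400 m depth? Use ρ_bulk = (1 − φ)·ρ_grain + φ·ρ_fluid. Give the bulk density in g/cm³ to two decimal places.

Working in km (1 km = 1000 m; k in km⁻¹ = k in m⁻¹ × 1000):
Porosity at depth: φ = 0.49·exp(−0.41×3.4) = 0.49×0.2481 = 0.1216
Bulk density: ρ_b = (1−φ)ρ_g + φ·ρ_f = 0.8784×2.71 + 0.1216×1.09
       = 2.381 + 0.133 = 2.513 g/cm³

2.51 g/cm³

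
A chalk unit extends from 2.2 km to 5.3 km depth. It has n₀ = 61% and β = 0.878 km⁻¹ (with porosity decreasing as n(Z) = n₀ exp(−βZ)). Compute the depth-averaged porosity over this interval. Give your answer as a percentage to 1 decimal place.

3.0%

⟨n⟩ = (1/(Z₂−Z₁)) ∫ n₀ e^(−βZ) dZ = n₀·(e^(−β·Z₁) − e^(−β·Z₂)) / (β·(Z₂−Z₁))
e^(−0.878×2.2) = 0.1449; e^(−0.878×5.3) = 0.0095
⟨n⟩ = 0.61 × (0.1449 − 0.0095) / (0.878 × 3.1) = 0.61 × 0.0497 = 0.0303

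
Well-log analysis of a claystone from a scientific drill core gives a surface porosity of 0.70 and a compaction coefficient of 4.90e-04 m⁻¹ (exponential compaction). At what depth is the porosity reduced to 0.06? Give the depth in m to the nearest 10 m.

5010 m

Working in km (1 km = 1000 m; c in km⁻¹ = c in m⁻¹ × 1000):
Invert Athy's law: Z = ln(n₀/n) / c
Z = ln(0.7/0.06) / 0.49 = ln(11.67) / 0.49 = 2.4567 / 0.49 = 5.014 km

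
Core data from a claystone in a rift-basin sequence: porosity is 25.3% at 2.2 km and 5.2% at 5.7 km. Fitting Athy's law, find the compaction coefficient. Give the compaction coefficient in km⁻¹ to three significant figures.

0.452 km⁻¹

Athy: phi(Z) = phi₀ e^(−cZ) ⇒ phi₁/phi₂ = e^{c(Z₂−Z₁)} ⇒ c = ln(phi₁/phi₂)/(Z₂−Z₁)
c = ln(0.253/0.052) / (5.7 − 2.2) = ln(4.865) / 3.5 = 1.5821 / 3.5 = 0.452 km⁻¹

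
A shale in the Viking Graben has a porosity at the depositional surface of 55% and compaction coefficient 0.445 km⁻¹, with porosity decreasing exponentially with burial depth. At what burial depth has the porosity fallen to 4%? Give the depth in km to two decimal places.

Invert Athy's law: d = ln(n₀/n) / k
d = ln(0.55/0.04) / 0.445 = ln(13.75) / 0.445 = 2.6210 / 0.445 = 5.890 km

5.89 km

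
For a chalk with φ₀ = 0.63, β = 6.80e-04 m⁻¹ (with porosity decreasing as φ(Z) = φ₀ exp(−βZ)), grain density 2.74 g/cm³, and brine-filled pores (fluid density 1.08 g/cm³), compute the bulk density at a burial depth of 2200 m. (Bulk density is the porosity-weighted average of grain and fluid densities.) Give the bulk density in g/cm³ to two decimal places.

2.51 g/cm³

Working in km (1 km = 1000 m; β in km⁻¹ = β in m⁻¹ × 1000):
Porosity at depth: φ = 0.63·exp(−0.68×2.2) = 0.63×0.2240 = 0.1411
Bulk density: ρ_b = (1−φ)ρ_g + φ·ρ_f = 0.8589×2.74 + 0.1411×1.08
       = 2.353 + 0.152 = 2.506 g/cm³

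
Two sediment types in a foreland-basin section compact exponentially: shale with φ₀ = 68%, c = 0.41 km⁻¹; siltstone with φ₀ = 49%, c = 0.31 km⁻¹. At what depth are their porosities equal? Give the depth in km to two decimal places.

3.28 km

Set φ₀ₐ e^(−cₐd) = φ₀ᵦ e^(−cᵦd) ⇒ ln(φ₀ₐ/φ₀ᵦ) = (cₐ − cᵦ)·d
d = ln(0.68/0.49) / (0.41 − 0.31) = 0.3277 / 0.1 = 3.277 km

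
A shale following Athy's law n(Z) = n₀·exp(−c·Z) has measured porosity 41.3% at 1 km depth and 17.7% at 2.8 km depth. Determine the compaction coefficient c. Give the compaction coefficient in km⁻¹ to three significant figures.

0.471 km⁻¹

Athy: n(Z) = n₀ e^(−cZ) ⇒ n₁/n₂ = e^{c(Z₂−Z₁)} ⇒ c = ln(n₁/n₂)/(Z₂−Z₁)
c = ln(0.413/0.177) / (2.8 − 1) = ln(2.333) / 1.8 = 0.8473 / 1.8 = 0.4707 km⁻¹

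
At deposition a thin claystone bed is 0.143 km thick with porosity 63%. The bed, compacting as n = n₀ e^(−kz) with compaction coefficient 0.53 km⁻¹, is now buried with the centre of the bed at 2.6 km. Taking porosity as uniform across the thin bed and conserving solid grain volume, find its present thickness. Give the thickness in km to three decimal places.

Porosity at 2.6 km: n = 0.63·exp(−0.53×2.6) = 0.1588
Solid-volume conservation: h(1−n) = h₀(1−n₀) ⇒ h = h₀·(1−n₀)/(1−n)
h = 0.143 × (1 − 0.63)/(1 − 0.1588) = 0.143 × 0.4399 = 0.0629 km

0.063 km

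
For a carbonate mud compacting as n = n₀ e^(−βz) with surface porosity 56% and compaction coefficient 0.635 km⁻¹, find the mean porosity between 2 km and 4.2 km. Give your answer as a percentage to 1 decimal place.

⟨n⟩ = (1/(z₂−z₁)) ∫ n₀ e^(−βz) dz = n₀·(e^(−β·z₁) − e^(−β·z₂)) / (β·(z₂−z₁))
e^(−0.635×2) = 0.2808; e^(−0.635×4.2) = 0.0695
⟨n⟩ = 0.56 × (0.2808 − 0.0695) / (0.635 × 2.2) = 0.56 × 0.1513 = 0.0847

8.5%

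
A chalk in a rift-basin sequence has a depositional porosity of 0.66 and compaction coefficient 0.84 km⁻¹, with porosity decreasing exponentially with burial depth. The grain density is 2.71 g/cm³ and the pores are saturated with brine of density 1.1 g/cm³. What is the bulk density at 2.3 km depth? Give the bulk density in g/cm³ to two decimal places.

Porosity at depth: φ = 0.66·exp(−0.84×2.3) = 0.66×0.1449 = 0.0956
Bulk density: ρ_b = (1−φ)ρ_g + φ·ρ_f = 0.9044×2.71 + 0.0956×1.1
       = 2.451 + 0.105 = 2.556 g/cm³

2.56 g/cm³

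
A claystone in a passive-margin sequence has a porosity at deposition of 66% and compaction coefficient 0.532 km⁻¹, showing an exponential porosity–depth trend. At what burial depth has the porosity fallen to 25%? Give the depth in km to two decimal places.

1.82 km

Invert Athy's law: z = ln(n₀/n) / c
z = ln(0.66/0.25) / 0.532 = ln(2.64) / 0.532 = 0.9708 / 0.532 = 1.825 km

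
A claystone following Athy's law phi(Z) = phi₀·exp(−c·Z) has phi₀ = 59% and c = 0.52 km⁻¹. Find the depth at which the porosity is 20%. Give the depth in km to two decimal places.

2.08 km

Invert Athy's law: Z = ln(phi₀/phi) / c
Z = ln(0.59/0.2) / 0.52 = ln(2.95) / 0.52 = 1.0818 / 0.52 = 2.080 km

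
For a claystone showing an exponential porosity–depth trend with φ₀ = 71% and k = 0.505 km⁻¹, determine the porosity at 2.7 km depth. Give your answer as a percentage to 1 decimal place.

φ = φ₀·exp(−k·d) = 0.71 × exp(−0.505 × 2.7) = 0.71 × exp(−1.364)
  = 0.71 × 0.2558 = 0.1816

18.2%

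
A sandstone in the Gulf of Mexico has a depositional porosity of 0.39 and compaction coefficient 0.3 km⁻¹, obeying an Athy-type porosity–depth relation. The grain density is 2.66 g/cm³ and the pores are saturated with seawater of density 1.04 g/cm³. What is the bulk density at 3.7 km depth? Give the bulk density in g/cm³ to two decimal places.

Porosity at depth: φ = 0.39·exp(−0.3×3.7) = 0.39×0.3296 = 0.1285
Bulk density: ρ_b = (1−φ)ρ_g + φ·ρ_f = 0.8715×2.66 + 0.1285×1.04
       = 2.318 + 0.134 = 2.452 g/cm³

2.45 g/cm³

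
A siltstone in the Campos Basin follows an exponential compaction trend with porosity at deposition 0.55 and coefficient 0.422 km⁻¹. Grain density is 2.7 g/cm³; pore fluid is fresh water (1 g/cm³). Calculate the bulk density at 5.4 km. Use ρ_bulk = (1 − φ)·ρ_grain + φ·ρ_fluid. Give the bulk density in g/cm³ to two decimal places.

2.60 g/cm³

Porosity at depth: n = 0.55·exp(−0.422×5.4) = 0.55×0.1024 = 0.0563
Bulk density: ρ_b = (1−n)ρ_g + n·ρ_f = 0.9437×2.7 + 0.0563×1
       = 2.548 + 0.056 = 2.604 g/cm³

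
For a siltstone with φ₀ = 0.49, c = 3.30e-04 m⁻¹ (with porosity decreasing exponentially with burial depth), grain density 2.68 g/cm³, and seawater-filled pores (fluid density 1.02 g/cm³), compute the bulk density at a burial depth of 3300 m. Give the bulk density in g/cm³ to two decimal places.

2.41 g/cm³

Working in km (1 km = 1000 m; c in km⁻¹ = c in m⁻¹ × 1000):
Porosity at depth: φ = 0.49·exp(−0.33×3.3) = 0.49×0.3366 = 0.1649
Bulk density: ρ_b = (1−φ)ρ_g + φ·ρ_f = 0.8351×2.68 + 0.1649×1.02
       = 2.238 + 0.168 = 2.406 g/cm³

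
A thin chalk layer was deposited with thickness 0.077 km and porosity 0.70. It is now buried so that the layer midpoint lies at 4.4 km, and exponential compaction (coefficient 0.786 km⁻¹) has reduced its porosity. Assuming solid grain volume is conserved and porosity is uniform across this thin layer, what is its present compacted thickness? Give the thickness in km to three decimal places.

0.024 km

Porosity at 4.4 km: φ = 0.7·exp(−0.786×4.4) = 0.0220
Solid-volume conservation: h(1−φ) = h₀(1−φ₀) ⇒ h = h₀·(1−φ₀)/(1−φ)
h = 0.077 × (1 − 0.7)/(1 − 0.0220) = 0.077 × 0.3068 = 0.0236 km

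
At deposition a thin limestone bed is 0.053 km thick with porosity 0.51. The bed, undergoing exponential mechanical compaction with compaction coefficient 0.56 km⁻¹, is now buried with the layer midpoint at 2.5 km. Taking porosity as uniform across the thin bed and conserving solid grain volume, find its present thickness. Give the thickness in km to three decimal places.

Porosity at 2.5 km: φ = 0.51·exp(−0.56×2.5) = 0.1258
Solid-volume conservation: h(1−φ) = h₀(1−φ₀) ⇒ h = h₀·(1−φ₀)/(1−φ)
h = 0.053 × (1 − 0.51)/(1 − 0.1258) = 0.053 × 0.5605 = 0.0297 km

0.030 km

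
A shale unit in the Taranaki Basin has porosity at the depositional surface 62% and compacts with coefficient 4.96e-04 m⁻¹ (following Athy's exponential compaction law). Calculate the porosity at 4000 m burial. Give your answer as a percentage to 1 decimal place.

8.5%

Working in km (1 km = 1000 m; β in km⁻¹ = β in m⁻¹ × 1000):
n = n₀·exp(−β·d) = 0.62 × exp(−0.496 × 4) = 0.62 × exp(−1.984)
  = 0.62 × 0.1375 = 0.0853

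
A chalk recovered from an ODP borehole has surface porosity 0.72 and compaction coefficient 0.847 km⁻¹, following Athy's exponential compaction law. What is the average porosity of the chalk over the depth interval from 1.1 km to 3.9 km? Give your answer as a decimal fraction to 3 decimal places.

⟨n⟩ = (1/(z₂−z₁)) ∫ n₀ e^(−βz) dz = n₀·(e^(−β·z₁) − e^(−β·z₂)) / (β·(z₂−z₁))
e^(−0.847×1.1) = 0.3939; e^(−0.847×3.9) = 0.0368
⟨n⟩ = 0.72 × (0.3939 − 0.0368) / (0.847 × 2.8) = 0.72 × 0.1506 = 0.1084

0.108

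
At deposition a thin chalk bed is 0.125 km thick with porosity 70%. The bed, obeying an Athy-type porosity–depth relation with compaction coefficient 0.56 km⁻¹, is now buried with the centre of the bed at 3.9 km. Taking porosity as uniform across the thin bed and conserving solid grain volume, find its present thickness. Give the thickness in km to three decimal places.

0.041 km

Porosity at 3.9 km: φ = 0.7·exp(−0.56×3.9) = 0.0788
Solid-volume conservation: h(1−φ) = h₀(1−φ₀) ⇒ h = h₀·(1−φ₀)/(1−φ)
h = 0.125 × (1 − 0.7)/(1 − 0.0788) = 0.125 × 0.3257 = 0.0407 km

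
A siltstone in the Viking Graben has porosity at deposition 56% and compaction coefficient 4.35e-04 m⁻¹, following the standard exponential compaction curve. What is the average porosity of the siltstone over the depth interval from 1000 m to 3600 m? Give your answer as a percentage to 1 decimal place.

Working in km (1 km = 1000 m; c in km⁻¹ = c in m⁻¹ × 1000):
⟨n⟩ = (1/(d₂−d₁)) ∫ n₀ e^(−cd) dd = n₀·(e^(−c·d₁) − e^(−c·d₂)) / (c·(d₂−d₁))
e^(−0.435×1) = 0.6473; e^(−0.435×3.6) = 0.2089
⟨n⟩ = 0.56 × (0.6473 − 0.2089) / (0.435 × 2.6) = 0.56 × 0.3876 = 0.2171

21.7%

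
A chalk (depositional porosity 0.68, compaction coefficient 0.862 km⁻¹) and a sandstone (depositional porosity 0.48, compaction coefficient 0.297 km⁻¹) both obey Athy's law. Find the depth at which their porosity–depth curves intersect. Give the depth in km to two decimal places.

0.62 km

Set n₀ₐ e^(−kₐZ) = n₀ᵦ e^(−kᵦZ) ⇒ ln(n₀ₐ/n₀ᵦ) = (kₐ − kᵦ)·Z
Z = ln(0.68/0.48) / (0.862 − 0.297) = 0.3483 / 0.565 = 0.616 km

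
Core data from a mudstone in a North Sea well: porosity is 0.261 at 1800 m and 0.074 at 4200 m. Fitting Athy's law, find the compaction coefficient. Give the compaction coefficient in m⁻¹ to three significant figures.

0.000525 m⁻¹

Working in km (1 km = 1000 m; c in km⁻¹ = c in m⁻¹ × 1000):
Athy: φ(Z) = φ₀ e^(−cZ) ⇒ φ₁/φ₂ = e^{c(Z₂−Z₁)} ⇒ c = ln(φ₁/φ₂)/(Z₂−Z₁)
c = ln(0.261/0.074) / (4.2 − 1.8) = ln(3.527) / 2.4 = 1.2605 / 2.4 = 0.5252 km⁻¹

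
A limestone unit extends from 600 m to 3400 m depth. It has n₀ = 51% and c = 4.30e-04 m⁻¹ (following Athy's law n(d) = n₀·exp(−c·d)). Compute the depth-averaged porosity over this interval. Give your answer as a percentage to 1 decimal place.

22.9%

Working in km (1 km = 1000 m; c in km⁻¹ = c in m⁻¹ × 1000):
⟨n⟩ = (1/(d₂−d₁)) ∫ n₀ e^(−cd) dd = n₀·(e^(−c·d₁) − e^(−c·d₂)) / (c·(d₂−d₁))
e^(−0.43×0.6) = 0.7726; e^(−0.43×3.4) = 0.2318
⟨n⟩ = 0.51 × (0.7726 − 0.2318) / (0.43 × 2.8) = 0.51 × 0.4492 = 0.2291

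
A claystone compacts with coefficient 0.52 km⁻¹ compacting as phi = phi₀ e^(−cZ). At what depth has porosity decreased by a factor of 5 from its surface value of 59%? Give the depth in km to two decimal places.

phi/phi₀ = 1/5 ⇒ exp(−c·Z) = 1/5 ⇒ Z = ln(5) / c
Z = 1.6094 / 0.52 = 3.095 km

3.10 km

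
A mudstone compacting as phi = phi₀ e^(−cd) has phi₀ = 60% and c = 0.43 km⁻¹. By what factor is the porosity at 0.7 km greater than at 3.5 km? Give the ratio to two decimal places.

3.33

phi(d₁)/phi(d₂) = e^(−c·d₁)/e^(−c·d₂) = e^{c(d₂−d₁)}
= exp(0.43 × 2.8) = exp(1.204) = 3.3334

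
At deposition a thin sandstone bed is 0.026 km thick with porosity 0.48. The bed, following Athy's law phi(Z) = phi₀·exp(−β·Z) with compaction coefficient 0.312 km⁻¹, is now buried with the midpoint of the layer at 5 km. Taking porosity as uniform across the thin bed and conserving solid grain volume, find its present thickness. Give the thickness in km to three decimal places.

0.015 km

Porosity at 5 km: phi = 0.48·exp(−0.312×5) = 0.1009
Solid-volume conservation: h(1−phi) = h₀(1−phi₀) ⇒ h = h₀·(1−phi₀)/(1−phi)
h = 0.026 × (1 − 0.48)/(1 − 0.1009) = 0.026 × 0.5783 = 0.0150 km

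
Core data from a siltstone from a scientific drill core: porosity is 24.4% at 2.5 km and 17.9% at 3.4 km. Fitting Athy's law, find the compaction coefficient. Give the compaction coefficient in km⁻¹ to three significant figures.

0.344 km⁻¹

Athy: φ(d) = φ₀ e^(−kd) ⇒ φ₁/φ₂ = e^{k(d₂−d₁)} ⇒ k = ln(φ₁/φ₂)/(d₂−d₁)
k = ln(0.244/0.179) / (3.4 − 2.5) = ln(1.363) / 0.9 = 0.3098 / 0.9 = 0.3442 km⁻¹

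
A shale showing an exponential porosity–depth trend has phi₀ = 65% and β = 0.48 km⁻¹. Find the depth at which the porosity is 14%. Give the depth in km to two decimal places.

3.20 km

Invert Athy's law: z = ln(phi₀/phi) / β
z = ln(0.65/0.14) / 0.48 = ln(4.643) / 0.48 = 1.5353 / 0.48 = 3.199 km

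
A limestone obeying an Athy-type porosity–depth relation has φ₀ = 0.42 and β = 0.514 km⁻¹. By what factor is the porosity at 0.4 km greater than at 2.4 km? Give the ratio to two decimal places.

φ(Z₁)/φ(Z₂) = e^(−β·Z₁)/e^(−β·Z₂) = e^{β(Z₂−Z₁)}
= exp(0.514 × 2) = exp(1.028) = 2.7955

2.80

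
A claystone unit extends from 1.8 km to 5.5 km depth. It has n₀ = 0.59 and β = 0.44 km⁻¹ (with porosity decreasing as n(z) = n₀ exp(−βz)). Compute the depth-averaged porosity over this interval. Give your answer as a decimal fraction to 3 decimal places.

⟨n⟩ = (1/(z₂−z₁)) ∫ n₀ e^(−βz) dz = n₀·(e^(−β·z₁) − e^(−β·z₂)) / (β·(z₂−z₁))
e^(−0.44×1.8) = 0.4529; e^(−0.44×5.5) = 0.0889
⟨n⟩ = 0.59 × (0.4529 − 0.0889) / (0.44 × 3.7) = 0.59 × 0.2236 = 0.1319

0.132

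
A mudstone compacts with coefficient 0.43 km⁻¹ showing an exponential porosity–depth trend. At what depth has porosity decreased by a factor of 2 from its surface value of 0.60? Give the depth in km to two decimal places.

phi/phi₀ = 1/2 ⇒ exp(−β·z) = 1/2 ⇒ z = ln(2) / β
z = 0.6931 / 0.43 = 1.612 km

1.61 km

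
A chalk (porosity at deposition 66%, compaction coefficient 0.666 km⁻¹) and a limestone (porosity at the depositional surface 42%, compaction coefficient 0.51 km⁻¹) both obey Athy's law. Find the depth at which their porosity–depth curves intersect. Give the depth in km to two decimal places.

Set φ₀ₐ e^(−cₐz) = φ₀ᵦ e^(−cᵦz) ⇒ ln(φ₀ₐ/φ₀ᵦ) = (cₐ − cᵦ)·z
z = ln(0.66/0.42) / (0.666 − 0.51) = 0.4520 / 0.156 = 2.897 km

2.90 km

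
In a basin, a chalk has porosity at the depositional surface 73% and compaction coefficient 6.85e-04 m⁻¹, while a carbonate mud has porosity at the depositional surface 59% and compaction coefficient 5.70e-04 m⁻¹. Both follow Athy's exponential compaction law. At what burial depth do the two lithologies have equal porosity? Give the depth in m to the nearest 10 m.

Working in km (1 km = 1000 m; k in km⁻¹ = k in m⁻¹ × 1000):
Set n₀ₐ e^(−kₐZ) = n₀ᵦ e^(−kᵦZ) ⇒ ln(n₀ₐ/n₀ᵦ) = (kₐ − kᵦ)·Z
Z = ln(0.73/0.59) / (0.685 − 0.57) = 0.2129 / 0.115 = 1.851 km

1850 m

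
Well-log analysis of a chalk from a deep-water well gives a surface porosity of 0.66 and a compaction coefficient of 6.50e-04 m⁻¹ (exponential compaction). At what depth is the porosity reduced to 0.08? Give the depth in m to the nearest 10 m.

Working in km (1 km = 1000 m; c in km⁻¹ = c in m⁻¹ × 1000):
Invert Athy's law: d = ln(φ₀/φ) / c
d = ln(0.66/0.08) / 0.65 = ln(8.25) / 0.65 = 2.1102 / 0.65 = 3.246 km

3250 m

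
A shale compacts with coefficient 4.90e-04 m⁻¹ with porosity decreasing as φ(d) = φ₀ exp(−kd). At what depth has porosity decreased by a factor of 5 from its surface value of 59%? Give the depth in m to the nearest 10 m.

Working in km (1 km = 1000 m; k in km⁻¹ = k in m⁻¹ × 1000):
φ/φ₀ = 1/5 ⇒ exp(−k·d) = 1/5 ⇒ d = ln(5) / k
d = 1.6094 / 0.49 = 3.285 km

3280 m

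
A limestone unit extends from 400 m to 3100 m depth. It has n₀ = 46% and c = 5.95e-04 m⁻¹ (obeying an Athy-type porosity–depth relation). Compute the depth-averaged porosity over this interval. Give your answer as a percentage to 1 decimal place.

Working in km (1 km = 1000 m; c in km⁻¹ = c in m⁻¹ × 1000):
⟨n⟩ = (1/(z₂−z₁)) ∫ n₀ e^(−cz) dz = n₀·(e^(−c·z₁) − e^(−c·z₂)) / (c·(z₂−z₁))
e^(−0.595×0.4) = 0.7882; e^(−0.595×3.1) = 0.1581
⟨n⟩ = 0.46 × (0.7882 − 0.1581) / (0.595 × 2.7) = 0.46 × 0.3922 = 0.1804

18.0%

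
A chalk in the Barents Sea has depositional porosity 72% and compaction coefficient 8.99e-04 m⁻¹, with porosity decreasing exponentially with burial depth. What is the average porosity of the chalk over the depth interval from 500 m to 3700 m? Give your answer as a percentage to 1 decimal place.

15.1%

Working in km (1 km = 1000 m; β in km⁻¹ = β in m⁻¹ × 1000):
⟨n⟩ = (1/(d₂−d₁)) ∫ n₀ e^(−βd) dd = n₀·(e^(−β·d₁) − e^(−β·d₂)) / (β·(d₂−d₁))
e^(−0.899×0.5) = 0.6379; e^(−0.899×3.7) = 0.0359
⟨n⟩ = 0.72 × (0.6379 − 0.0359) / (0.899 × 3.2) = 0.72 × 0.2093 = 0.1507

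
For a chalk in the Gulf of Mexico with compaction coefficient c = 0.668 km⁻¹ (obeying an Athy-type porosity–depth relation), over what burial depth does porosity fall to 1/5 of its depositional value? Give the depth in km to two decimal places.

2.41 km

phi/phi₀ = 1/5 ⇒ exp(−c·z) = 1/5 ⇒ z = ln(5) / c
z = 1.6094 / 0.668 = 2.409 km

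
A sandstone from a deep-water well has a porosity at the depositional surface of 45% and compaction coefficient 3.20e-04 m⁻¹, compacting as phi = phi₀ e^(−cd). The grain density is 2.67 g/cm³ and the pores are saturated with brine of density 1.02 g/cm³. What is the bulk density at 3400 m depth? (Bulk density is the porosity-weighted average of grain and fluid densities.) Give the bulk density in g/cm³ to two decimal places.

2.42 g/cm³

Working in km (1 km = 1000 m; c in km⁻¹ = c in m⁻¹ × 1000):
Porosity at depth: phi = 0.45·exp(−0.32×3.4) = 0.45×0.3369 = 0.1516
Bulk density: ρ_b = (1−phi)ρ_g + phi·ρ_f = 0.8484×2.67 + 0.1516×1.02
       = 2.265 + 0.155 = 2.420 g/cm³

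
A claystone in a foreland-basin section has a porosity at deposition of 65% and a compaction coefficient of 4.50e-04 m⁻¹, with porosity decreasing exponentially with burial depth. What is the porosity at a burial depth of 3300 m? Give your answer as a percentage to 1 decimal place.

Working in km (1 km = 1000 m; c in km⁻¹ = c in m⁻¹ × 1000):
phi = phi₀·exp(−c·d) = 0.65 × exp(−0.45 × 3.3) = 0.65 × exp(−1.485)
  = 0.65 × 0.2265 = 0.1472

14.7%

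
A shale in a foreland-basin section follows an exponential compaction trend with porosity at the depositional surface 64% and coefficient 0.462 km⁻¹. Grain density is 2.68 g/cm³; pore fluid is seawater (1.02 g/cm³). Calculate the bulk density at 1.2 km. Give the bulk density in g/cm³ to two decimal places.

2.07 g/cm³

Porosity at depth: n = 0.64·exp(−0.462×1.2) = 0.64×0.5744 = 0.3676
Bulk density: ρ_b = (1−n)ρ_g + n·ρ_f = 0.6324×2.68 + 0.3676×1.02
       = 1.695 + 0.375 = 2.070 g/cm³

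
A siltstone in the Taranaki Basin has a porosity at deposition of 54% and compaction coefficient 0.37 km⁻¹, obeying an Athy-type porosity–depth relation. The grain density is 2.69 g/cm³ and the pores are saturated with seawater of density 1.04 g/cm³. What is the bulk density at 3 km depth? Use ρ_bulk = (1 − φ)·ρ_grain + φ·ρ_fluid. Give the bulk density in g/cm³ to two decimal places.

Porosity at depth: phi = 0.54·exp(−0.37×3) = 0.54×0.3296 = 0.1780
Bulk density: ρ_b = (1−phi)ρ_g + phi·ρ_f = 0.8220×2.69 + 0.1780×1.04
       = 2.211 + 0.185 = 2.396 g/cm³

2.40 g/cm³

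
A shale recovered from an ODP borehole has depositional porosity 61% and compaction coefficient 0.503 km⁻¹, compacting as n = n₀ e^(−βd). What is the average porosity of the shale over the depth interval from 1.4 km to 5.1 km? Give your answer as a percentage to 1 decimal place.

⟨n⟩ = (1/(d₂−d₁)) ∫ n₀ e^(−βd) dd = n₀·(e^(−β·d₁) − e^(−β·d₂)) / (β·(d₂−d₁))
e^(−0.503×1.4) = 0.4945; e^(−0.503×5.1) = 0.0769
⟨n⟩ = 0.61 × (0.4945 − 0.0769) / (0.503 × 3.7) = 0.61 × 0.2244 = 0.1369

13.7%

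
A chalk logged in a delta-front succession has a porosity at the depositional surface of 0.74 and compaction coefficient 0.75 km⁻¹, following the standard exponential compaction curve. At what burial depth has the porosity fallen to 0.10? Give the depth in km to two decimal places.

2.67 km

Invert Athy's law: z = ln(φ₀/φ) / k
z = ln(0.74/0.1) / 0.75 = ln(7.4) / 0.75 = 2.0015 / 0.75 = 2.669 km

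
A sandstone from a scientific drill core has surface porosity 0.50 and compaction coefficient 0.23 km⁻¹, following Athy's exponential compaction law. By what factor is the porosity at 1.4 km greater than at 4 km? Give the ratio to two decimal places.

φ(d₁)/φ(d₂) = e^(−c·d₁)/e^(−c·d₂) = e^{c(d₂−d₁)}
= exp(0.23 × 2.6) = exp(0.598) = 1.8185

1.82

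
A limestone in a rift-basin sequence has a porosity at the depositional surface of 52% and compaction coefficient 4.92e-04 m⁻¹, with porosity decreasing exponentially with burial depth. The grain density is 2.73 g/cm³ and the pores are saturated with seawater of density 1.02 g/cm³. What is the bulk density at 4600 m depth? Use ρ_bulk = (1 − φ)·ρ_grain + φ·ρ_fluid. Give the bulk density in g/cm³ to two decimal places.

Working in km (1 km = 1000 m; β in km⁻¹ = β in m⁻¹ × 1000):
Porosity at depth: φ = 0.52·exp(−0.492×4.6) = 0.52×0.1040 = 0.0541
Bulk density: ρ_b = (1−φ)ρ_g + φ·ρ_f = 0.9459×2.73 + 0.0541×1.02
       = 2.582 + 0.055 = 2.638 g/cm³

2.64 g/cm³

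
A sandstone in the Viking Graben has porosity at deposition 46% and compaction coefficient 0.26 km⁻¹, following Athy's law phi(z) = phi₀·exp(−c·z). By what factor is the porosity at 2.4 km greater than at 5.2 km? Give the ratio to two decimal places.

phi(z₁)/phi(z₂) = e^(−c·z₁)/e^(−c·z₂) = e^{c(z₂−z₁)}
= exp(0.26 × 2.8) = exp(0.728) = 2.0709

2.07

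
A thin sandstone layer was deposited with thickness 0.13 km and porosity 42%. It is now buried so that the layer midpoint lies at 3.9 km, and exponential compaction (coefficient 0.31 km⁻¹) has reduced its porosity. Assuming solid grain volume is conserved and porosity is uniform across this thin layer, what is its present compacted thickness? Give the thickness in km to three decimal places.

0.086 km

Porosity at 3.9 km: phi = 0.42·exp(−0.31×3.9) = 0.1254
Solid-volume conservation: h(1−phi) = h₀(1−phi₀) ⇒ h = h₀·(1−phi₀)/(1−phi)
h = 0.13 × (1 − 0.42)/(1 − 0.1254) = 0.13 × 0.6631 = 0.0862 km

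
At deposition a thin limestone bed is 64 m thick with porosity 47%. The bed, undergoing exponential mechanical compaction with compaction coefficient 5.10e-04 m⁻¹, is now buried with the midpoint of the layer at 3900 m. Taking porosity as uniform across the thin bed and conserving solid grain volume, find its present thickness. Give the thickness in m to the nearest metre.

Working in km (1 km = 1000 m; k in km⁻¹ = k in m⁻¹ × 1000):
Porosity at 3.9 km: phi = 0.47·exp(−0.51×3.9) = 0.0643
Solid-volume conservation: h(1−phi) = h₀(1−phi₀) ⇒ h = h₀·(1−phi₀)/(1−phi)
h = 0.064 × (1 − 0.47)/(1 − 0.0643) = 0.064 × 0.5664 = 0.0363 km

36 m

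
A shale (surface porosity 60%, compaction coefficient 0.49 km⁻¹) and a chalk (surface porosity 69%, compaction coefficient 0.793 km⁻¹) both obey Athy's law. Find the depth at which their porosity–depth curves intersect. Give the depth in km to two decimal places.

Set phi₀ₐ e^(−kₐz) = phi₀ᵦ e^(−kᵦz) ⇒ ln(phi₀ₐ/phi₀ᵦ) = (kₐ − kᵦ)·z
z = ln(0.6/0.69) / (0.49 − 0.793) = -0.1398 / -0.303 = 0.461 km

0.46 km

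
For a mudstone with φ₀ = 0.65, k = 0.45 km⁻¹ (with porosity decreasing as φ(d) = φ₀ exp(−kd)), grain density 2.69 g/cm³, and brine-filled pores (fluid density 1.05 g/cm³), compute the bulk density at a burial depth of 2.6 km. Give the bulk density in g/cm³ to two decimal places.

Porosity at depth: φ = 0.65·exp(−0.45×2.6) = 0.65×0.3104 = 0.2017
Bulk density: ρ_b = (1−φ)ρ_g + φ·ρ_f = 0.7983×2.69 + 0.2017×1.05
       = 2.147 + 0.212 = 2.359 g/cm³

2.36 g/cm³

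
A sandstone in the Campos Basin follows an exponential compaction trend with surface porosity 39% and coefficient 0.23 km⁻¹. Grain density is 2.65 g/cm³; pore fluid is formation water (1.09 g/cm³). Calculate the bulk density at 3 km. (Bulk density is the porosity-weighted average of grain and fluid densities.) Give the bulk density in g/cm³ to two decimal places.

Porosity at depth: n = 0.39·exp(−0.23×3) = 0.39×0.5016 = 0.1956
Bulk density: ρ_b = (1−n)ρ_g + n·ρ_f = 0.8044×2.65 + 0.1956×1.09
       = 2.132 + 0.213 = 2.345 g/cm³

2.34 g/cm³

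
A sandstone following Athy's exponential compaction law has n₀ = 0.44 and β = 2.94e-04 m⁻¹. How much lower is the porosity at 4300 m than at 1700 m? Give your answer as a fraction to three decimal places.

0.143

Working in km (1 km = 1000 m; β in km⁻¹ = β in m⁻¹ × 1000):
n(1.7) = 0.44·e^(−0.294×1.7) = 0.2669
n(4.3) = 0.44·e^(−0.294×4.3) = 0.1243
Δn = 0.2669 − 0.1243 = 0.1426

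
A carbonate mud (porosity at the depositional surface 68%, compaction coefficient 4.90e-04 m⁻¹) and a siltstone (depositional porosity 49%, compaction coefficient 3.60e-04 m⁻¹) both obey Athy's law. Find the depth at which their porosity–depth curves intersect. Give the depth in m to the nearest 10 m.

Working in km (1 km = 1000 m; c in km⁻¹ = c in m⁻¹ × 1000):
Set n₀ₐ e^(−cₐZ) = n₀ᵦ e^(−cᵦZ) ⇒ ln(n₀ₐ/n₀ᵦ) = (cₐ − cᵦ)·Z
Z = ln(0.68/0.49) / (0.49 − 0.36) = 0.3277 / 0.13 = 2.521 km

2520 m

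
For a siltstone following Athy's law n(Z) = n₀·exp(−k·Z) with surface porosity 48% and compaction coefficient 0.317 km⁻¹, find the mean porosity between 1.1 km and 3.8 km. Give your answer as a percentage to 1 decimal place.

⟨n⟩ = (1/(Z₂−Z₁)) ∫ n₀ e^(−kZ) dZ = n₀·(e^(−k·Z₁) − e^(−k·Z₂)) / (k·(Z₂−Z₁))
e^(−0.317×1.1) = 0.7056; e^(−0.317×3.8) = 0.2998
⟨n⟩ = 0.48 × (0.7056 − 0.2998) / (0.317 × 2.7) = 0.48 × 0.4741 = 0.2276

22.8%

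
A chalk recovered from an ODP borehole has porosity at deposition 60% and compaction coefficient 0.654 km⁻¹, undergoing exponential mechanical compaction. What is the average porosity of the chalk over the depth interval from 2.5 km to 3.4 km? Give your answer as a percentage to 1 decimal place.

8.8%

⟨n⟩ = (1/(z₂−z₁)) ∫ n₀ e^(−βz) dz = n₀·(e^(−β·z₁) − e^(−β·z₂)) / (β·(z₂−z₁))
e^(−0.654×2.5) = 0.1950; e^(−0.654×3.4) = 0.1082
⟨n⟩ = 0.6 × (0.1950 − 0.1082) / (0.654 × 0.9) = 0.6 × 0.1474 = 0.0884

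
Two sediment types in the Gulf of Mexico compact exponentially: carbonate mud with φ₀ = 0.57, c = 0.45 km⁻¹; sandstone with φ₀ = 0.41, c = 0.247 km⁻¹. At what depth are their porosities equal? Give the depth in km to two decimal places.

1.62 km

Set φ₀ₐ e^(−cₐz) = φ₀ᵦ e^(−cᵦz) ⇒ ln(φ₀ₐ/φ₀ᵦ) = (cₐ − cᵦ)·z
z = ln(0.57/0.41) / (0.45 − 0.247) = 0.3295 / 0.203 = 1.623 km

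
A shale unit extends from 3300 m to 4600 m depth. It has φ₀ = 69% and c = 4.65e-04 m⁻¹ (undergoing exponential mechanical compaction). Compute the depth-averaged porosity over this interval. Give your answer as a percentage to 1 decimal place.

11.2%

Working in km (1 km = 1000 m; c in km⁻¹ = c in m⁻¹ × 1000):
⟨φ⟩ = (1/(Z₂−Z₁)) ∫ φ₀ e^(−cZ) dZ = φ₀·(e^(−c·Z₁) − e^(−c·Z₂)) / (c·(Z₂−Z₁))
e^(−0.465×3.3) = 0.2156; e^(−0.465×4.6) = 0.1178
⟨φ⟩ = 0.69 × (0.2156 − 0.1178) / (0.465 × 1.3) = 0.69 × 0.1618 = 0.1116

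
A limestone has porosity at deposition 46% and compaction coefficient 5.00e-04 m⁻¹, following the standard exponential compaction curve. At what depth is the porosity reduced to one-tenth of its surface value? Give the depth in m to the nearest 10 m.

Working in km (1 km = 1000 m; c in km⁻¹ = c in m⁻¹ × 1000):
n/n₀ = 1/10 ⇒ exp(−c·Z) = 1/10 ⇒ Z = ln(10) / c
Z = 2.3026 / 0.5 = 4.605 km

4610 m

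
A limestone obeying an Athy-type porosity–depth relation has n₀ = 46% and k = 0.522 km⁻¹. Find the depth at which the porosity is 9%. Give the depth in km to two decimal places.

3.13 km

Invert Athy's law: d = ln(n₀/n) / k
d = ln(0.46/0.09) / 0.522 = ln(5.111) / 0.522 = 1.6314 / 0.522 = 3.125 km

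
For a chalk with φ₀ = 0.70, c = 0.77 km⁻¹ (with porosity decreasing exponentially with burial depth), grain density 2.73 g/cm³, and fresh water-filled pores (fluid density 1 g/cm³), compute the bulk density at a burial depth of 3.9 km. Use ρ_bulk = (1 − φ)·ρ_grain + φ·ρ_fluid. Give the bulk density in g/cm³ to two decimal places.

2.67 g/cm³

Porosity at depth: φ = 0.7·exp(−0.77×3.9) = 0.7×0.0496 = 0.0347
Bulk density: ρ_b = (1−φ)ρ_g + φ·ρ_f = 0.9653×2.73 + 0.0347×1
       = 2.635 + 0.035 = 2.670 g/cm³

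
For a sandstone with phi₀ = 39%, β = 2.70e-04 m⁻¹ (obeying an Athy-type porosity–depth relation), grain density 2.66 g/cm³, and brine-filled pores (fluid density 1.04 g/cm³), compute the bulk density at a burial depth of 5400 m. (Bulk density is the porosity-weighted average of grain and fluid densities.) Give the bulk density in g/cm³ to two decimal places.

Working in km (1 km = 1000 m; β in km⁻¹ = β in m⁻¹ × 1000):
Porosity at depth: phi = 0.39·exp(−0.27×5.4) = 0.39×0.2327 = 0.0908
Bulk density: ρ_b = (1−phi)ρ_g + phi·ρ_f = 0.9092×2.66 + 0.0908×1.04
       = 2.419 + 0.094 = 2.513 g/cm³

2.51 g/cm³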